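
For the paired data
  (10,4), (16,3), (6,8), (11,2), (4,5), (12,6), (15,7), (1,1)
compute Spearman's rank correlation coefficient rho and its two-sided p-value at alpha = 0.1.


Step 1: Rank x and y separately (midranks; no ties here).
rank(x): 10->4, 16->8, 6->3, 11->5, 4->2, 12->6, 15->7, 1->1
rank(y): 4->4, 3->3, 8->8, 2->2, 5->5, 6->6, 7->7, 1->1
Step 2: d_i = R_x(i) - R_y(i); compute d_i^2.
  (4-4)^2=0, (8-3)^2=25, (3-8)^2=25, (5-2)^2=9, (2-5)^2=9, (6-6)^2=0, (7-7)^2=0, (1-1)^2=0
sum(d^2) = 68.
Step 3: rho = 1 - 6*68 / (8*(8^2 - 1)) = 1 - 408/504 = 0.190476.
Step 4: Under H0, t = rho * sqrt((n-2)/(1-rho^2)) = 0.4753 ~ t(6).
Step 5: Two-sided p-value from the t-distribution with 6 df = 0.651401.
Step 6: alpha = 0.1. fail to reject H0.

rho = 0.1905, p = 0.651401, fail to reject H0 at alpha = 0.1.


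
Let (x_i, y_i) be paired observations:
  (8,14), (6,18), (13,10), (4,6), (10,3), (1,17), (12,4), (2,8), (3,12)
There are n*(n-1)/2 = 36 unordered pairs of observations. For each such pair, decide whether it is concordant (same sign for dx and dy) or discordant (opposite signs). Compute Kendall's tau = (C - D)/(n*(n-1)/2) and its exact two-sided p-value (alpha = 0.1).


Step 1: Enumerate the 36 unordered pairs (i,j) with i<j and classify each by sign(x_j-x_i) * sign(y_j-y_i).
  (1,2):dx=-2,dy=+4->D; (1,3):dx=+5,dy=-4->D; (1,4):dx=-4,dy=-8->C; (1,5):dx=+2,dy=-11->D
  (1,6):dx=-7,dy=+3->D; (1,7):dx=+4,dy=-10->D; (1,8):dx=-6,dy=-6->C; (1,9):dx=-5,dy=-2->C
  (2,3):dx=+7,dy=-8->D; (2,4):dx=-2,dy=-12->C; (2,5):dx=+4,dy=-15->D; (2,6):dx=-5,dy=-1->C
  (2,7):dx=+6,dy=-14->D; (2,8):dx=-4,dy=-10->C; (2,9):dx=-3,dy=-6->C; (3,4):dx=-9,dy=-4->C
  (3,5):dx=-3,dy=-7->C; (3,6):dx=-12,dy=+7->D; (3,7):dx=-1,dy=-6->C; (3,8):dx=-11,dy=-2->C
  (3,9):dx=-10,dy=+2->D; (4,5):dx=+6,dy=-3->D; (4,6):dx=-3,dy=+11->D; (4,7):dx=+8,dy=-2->D
  (4,8):dx=-2,dy=+2->D; (4,9):dx=-1,dy=+6->D; (5,6):dx=-9,dy=+14->D; (5,7):dx=+2,dy=+1->C
  (5,8):dx=-8,dy=+5->D; (5,9):dx=-7,dy=+9->D; (6,7):dx=+11,dy=-13->D; (6,8):dx=+1,dy=-9->D
  (6,9):dx=+2,dy=-5->D; (7,8):dx=-10,dy=+4->D; (7,9):dx=-9,dy=+8->D; (8,9):dx=+1,dy=+4->C
Step 2: C = 13, D = 23, total pairs = 36.
Step 3: tau = (C - D)/(n(n-1)/2) = (13 - 23)/36 = -0.277778.
Step 4: Exact two-sided p-value (enumerate n! = 362880 permutations of y under H0): p = 0.358488.
Step 5: alpha = 0.1. fail to reject H0.

tau_b = -0.2778 (C=13, D=23), p = 0.358488, fail to reject H0.


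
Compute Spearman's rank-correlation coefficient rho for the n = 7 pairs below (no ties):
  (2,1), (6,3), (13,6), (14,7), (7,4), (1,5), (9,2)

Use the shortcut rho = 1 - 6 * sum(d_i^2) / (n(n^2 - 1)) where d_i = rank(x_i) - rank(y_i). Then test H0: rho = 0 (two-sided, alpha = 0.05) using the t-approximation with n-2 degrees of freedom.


Step 1: Rank x and y separately (midranks; no ties here).
rank(x): 2->2, 6->3, 13->6, 14->7, 7->4, 1->1, 9->5
rank(y): 1->1, 3->3, 6->6, 7->7, 4->4, 5->5, 2->2
Step 2: d_i = R_x(i) - R_y(i); compute d_i^2.
  (2-1)^2=1, (3-3)^2=0, (6-6)^2=0, (7-7)^2=0, (4-4)^2=0, (1-5)^2=16, (5-2)^2=9
sum(d^2) = 26.
Step 3: rho = 1 - 6*26 / (7*(7^2 - 1)) = 1 - 156/336 = 0.535714.
Step 4: Under H0, t = rho * sqrt((n-2)/(1-rho^2)) = 1.4186 ~ t(5).
Step 5: Two-sided p-value from the t-distribution with 5 df = 0.215217.
Step 6: alpha = 0.05. fail to reject H0.

rho = 0.5357, p = 0.215217, fail to reject H0 at alpha = 0.05.


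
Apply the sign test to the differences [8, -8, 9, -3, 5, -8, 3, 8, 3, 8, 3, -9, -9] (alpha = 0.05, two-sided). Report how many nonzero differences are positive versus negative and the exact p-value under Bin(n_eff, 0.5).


Step 1: Discard zero differences. Original n = 13; n_eff = number of nonzero differences = 13.
Nonzero differences (with sign): +8, -8, +9, -3, +5, -8, +3, +8, +3, +8, +3, -9, -9
Step 2: Count signs: positive = 8, negative = 5.
Step 3: Under H0: P(positive) = 0.5, so the number of positives S ~ Bin(13, 0.5).
Step 4: Two-sided exact p-value = sum of Bin(13,0.5) probabilities at or below the observed probability = 0.581055.
Step 5: alpha = 0.05. fail to reject H0.

n_eff = 13, pos = 8, neg = 5, p = 0.581055, fail to reject H0.


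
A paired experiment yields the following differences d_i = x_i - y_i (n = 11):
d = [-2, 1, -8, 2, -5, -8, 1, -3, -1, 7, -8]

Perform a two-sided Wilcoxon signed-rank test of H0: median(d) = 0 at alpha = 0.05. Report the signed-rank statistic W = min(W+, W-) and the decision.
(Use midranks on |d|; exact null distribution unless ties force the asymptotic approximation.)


Step 1: Drop any zero differences (none here) and take |d_i|.
|d| = [2, 1, 8, 2, 5, 8, 1, 3, 1, 7, 8]
Step 2: Midrank |d_i| (ties get averaged ranks).
ranks: |2|->4.5, |1|->2, |8|->10, |2|->4.5, |5|->7, |8|->10, |1|->2, |3|->6, |1|->2, |7|->8, |8|->10
Step 3: Attach original signs; sum ranks with positive sign and with negative sign.
W+ = 2 + 4.5 + 2 + 8 = 16.5
W- = 4.5 + 10 + 7 + 10 + 6 + 2 + 10 = 49.5
(Check: W+ + W- = 66 should equal n(n+1)/2 = 66.)
Step 4: Test statistic W = min(W+, W-) = 16.5.
Step 5: Ties in |d|, so use the tie-corrected normal approximation.
        E[W] = n(n+1)/4 = 11*12/4 = 33.
        Tie groups: |d|=1 (t=3), |d|=2 (t=2), |d|=8 (t=3); sum(t^3 - t) = 54.
        Var[W] = n(n+1)(2n+1)/24 - sum(t^3-t)/48 = 3036/24 - 54/48 = 125.375.
        z = (W - E[W]) / sqrt(Var[W]) = (16.5 - 33) / 11.1971 = -1.4736.
        Two-sided p = 2*Phi(z) = 0.140590.
Step 6: alpha = 0.05. fail to reject H0.

W+ = 16.5, W- = 49.5, W = min = 16.5, p = 0.140590, fail to reject H0.


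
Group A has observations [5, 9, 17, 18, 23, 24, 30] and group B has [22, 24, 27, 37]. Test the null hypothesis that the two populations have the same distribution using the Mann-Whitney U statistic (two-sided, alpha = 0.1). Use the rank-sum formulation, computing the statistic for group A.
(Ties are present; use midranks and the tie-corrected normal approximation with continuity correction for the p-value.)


Step 1: Combine and sort all 11 observations; assign midranks.
sorted (value, group): (5,X), (9,X), (17,X), (18,X), (22,Y), (23,X), (24,X), (24,Y), (27,Y), (30,X), (37,Y)
ranks: 5->1, 9->2, 17->3, 18->4, 22->5, 23->6, 24->7.5, 24->7.5, 27->9, 30->10, 37->11
Step 2: Rank sum for X: R1 = 1 + 2 + 3 + 4 + 6 + 7.5 + 10 = 33.5.
Step 3: U_X = R1 - n1(n1+1)/2 = 33.5 - 7*8/2 = 33.5 - 28 = 5.5.
       U_Y = n1*n2 - U_X = 28 - 5.5 = 22.5.
Step 4: Ties are present, so use the tie-corrected normal approximation (with continuity correction) for the p-value.
Step 5: p-value = 0.129695; compare to alpha = 0.1. fail to reject H0.

U_X = 5.5, p = 0.129695, fail to reject H0 at alpha = 0.1.


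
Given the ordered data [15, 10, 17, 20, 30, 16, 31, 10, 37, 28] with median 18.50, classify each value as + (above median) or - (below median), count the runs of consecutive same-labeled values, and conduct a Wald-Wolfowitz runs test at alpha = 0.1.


Step 1: Compute median = 18.50; label A = above, B = below.
Labels in order: BBBAABABAA  (n_A = 5, n_B = 5)
Step 2: Count runs R = 6.
Step 3: Under H0 (random ordering), E[R] = 2*n_A*n_B/(n_A+n_B) + 1 = 2*5*5/10 + 1 = 6.0000.
        Var[R] = 2*n_A*n_B*(2*n_A*n_B - n_A - n_B) / ((n_A+n_B)^2 * (n_A+n_B-1)) = 2000/900 = 2.2222.
        SD[R] = 1.4907.
Step 4: R = E[R], so z = 0 with no continuity correction.
Step 5: Two-sided p-value via normal approximation = 2*(1 - Phi(|z|)) = 1.000000.
Step 6: alpha = 0.1. fail to reject H0.

R = 6, z = 0.0000, p = 1.000000, fail to reject H0.


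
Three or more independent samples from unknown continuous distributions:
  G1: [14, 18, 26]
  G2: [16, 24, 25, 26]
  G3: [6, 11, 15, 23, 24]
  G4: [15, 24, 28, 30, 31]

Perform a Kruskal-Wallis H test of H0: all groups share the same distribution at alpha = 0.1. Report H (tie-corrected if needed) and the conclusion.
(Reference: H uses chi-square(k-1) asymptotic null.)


Step 1: Combine all N = 17 observations and assign midranks.
sorted (value, group, rank): (6,G3,1), (11,G3,2), (14,G1,3), (15,G3,4.5), (15,G4,4.5), (16,G2,6), (18,G1,7), (23,G3,8), (24,G2,10), (24,G3,10), (24,G4,10), (25,G2,12), (26,G1,13.5), (26,G2,13.5), (28,G4,15), (30,G4,16), (31,G4,17)
Step 2: Sum ranks within each group.
R_1 = 23.5 (n_1 = 3)
R_2 = 41.5 (n_2 = 4)
R_3 = 25.5 (n_3 = 5)
R_4 = 62.5 (n_4 = 5)
Step 3: H = 12/(N(N+1)) * sum(R_i^2/n_i) - 3(N+1)
     = 12/(17*18) * (23.5^2/3 + 41.5^2/4 + 25.5^2/5 + 62.5^2/5) - 3*18
     = 0.039216 * 1525.95 - 54
     = 5.841013.
Step 4: Ties present; correction factor C = 1 - 36/(17^3 - 17) = 0.992647. Corrected H = 5.841013 / 0.992647 = 5.884280.
Step 5: Under H0, H ~ chi^2(3); p-value = 0.117378.
Step 6: alpha = 0.1. fail to reject H0.

H = 5.8843, df = 3, p = 0.117378, fail to reject H0.


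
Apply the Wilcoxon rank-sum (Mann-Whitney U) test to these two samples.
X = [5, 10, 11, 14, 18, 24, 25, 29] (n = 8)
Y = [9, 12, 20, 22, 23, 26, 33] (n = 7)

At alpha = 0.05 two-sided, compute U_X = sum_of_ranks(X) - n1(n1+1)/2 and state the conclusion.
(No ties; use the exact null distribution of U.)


Step 1: Combine and sort all 15 observations; assign midranks.
sorted (value, group): (5,X), (9,Y), (10,X), (11,X), (12,Y), (14,X), (18,X), (20,Y), (22,Y), (23,Y), (24,X), (25,X), (26,Y), (29,X), (33,Y)
ranks: 5->1, 9->2, 10->3, 11->4, 12->5, 14->6, 18->7, 20->8, 22->9, 23->10, 24->11, 25->12, 26->13, 29->14, 33->15
Step 2: Rank sum for X: R1 = 1 + 3 + 4 + 6 + 7 + 11 + 12 + 14 = 58.
Step 3: U_X = R1 - n1(n1+1)/2 = 58 - 8*9/2 = 58 - 36 = 22.
       U_Y = n1*n2 - U_X = 56 - 22 = 34.
Step 4: No ties, so the exact null distribution of U (based on enumerating the C(15,8) = 6435 equally likely rank assignments) gives the two-sided p-value.
Step 5: p-value = 0.535820; compare to alpha = 0.05. fail to reject H0.

U_X = 22, p = 0.535820, fail to reject H0 at alpha = 0.05.


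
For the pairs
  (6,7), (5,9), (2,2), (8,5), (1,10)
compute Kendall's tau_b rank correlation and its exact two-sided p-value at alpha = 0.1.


Step 1: Enumerate the 10 unordered pairs (i,j) with i<j and classify each by sign(x_j-x_i) * sign(y_j-y_i).
  (1,2):dx=-1,dy=+2->D; (1,3):dx=-4,dy=-5->C; (1,4):dx=+2,dy=-2->D; (1,5):dx=-5,dy=+3->D
  (2,3):dx=-3,dy=-7->C; (2,4):dx=+3,dy=-4->D; (2,5):dx=-4,dy=+1->D; (3,4):dx=+6,dy=+3->C
  (3,5):dx=-1,dy=+8->D; (4,5):dx=-7,dy=+5->D
Step 2: C = 3, D = 7, total pairs = 10.
Step 3: tau = (C - D)/(n(n-1)/2) = (3 - 7)/10 = -0.400000.
Step 4: Exact two-sided p-value (enumerate n! = 120 permutations of y under H0): p = 0.483333.
Step 5: alpha = 0.1. fail to reject H0.

tau_b = -0.4000 (C=3, D=7), p = 0.483333, fail to reject H0.


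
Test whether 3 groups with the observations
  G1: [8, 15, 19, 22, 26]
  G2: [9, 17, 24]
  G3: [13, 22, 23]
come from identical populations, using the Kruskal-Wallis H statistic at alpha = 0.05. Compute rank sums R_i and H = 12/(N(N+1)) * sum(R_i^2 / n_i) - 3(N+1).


Step 1: Combine all N = 11 observations and assign midranks.
sorted (value, group, rank): (8,G1,1), (9,G2,2), (13,G3,3), (15,G1,4), (17,G2,5), (19,G1,6), (22,G1,7.5), (22,G3,7.5), (23,G3,9), (24,G2,10), (26,G1,11)
Step 2: Sum ranks within each group.
R_1 = 29.5 (n_1 = 5)
R_2 = 17 (n_2 = 3)
R_3 = 19.5 (n_3 = 3)
Step 3: H = 12/(N(N+1)) * sum(R_i^2/n_i) - 3(N+1)
     = 12/(11*12) * (29.5^2/5 + 17^2/3 + 19.5^2/3) - 3*12
     = 0.090909 * 397.133 - 36
     = 0.103030.
Step 4: Ties present; correction factor C = 1 - 6/(11^3 - 11) = 0.995455. Corrected H = 0.103030 / 0.995455 = 0.103501.
Step 5: Under H0, H ~ chi^2(2); p-value = 0.949566.
Step 6: alpha = 0.05. fail to reject H0.

H = 0.1035, df = 2, p = 0.949566, fail to reject H0.


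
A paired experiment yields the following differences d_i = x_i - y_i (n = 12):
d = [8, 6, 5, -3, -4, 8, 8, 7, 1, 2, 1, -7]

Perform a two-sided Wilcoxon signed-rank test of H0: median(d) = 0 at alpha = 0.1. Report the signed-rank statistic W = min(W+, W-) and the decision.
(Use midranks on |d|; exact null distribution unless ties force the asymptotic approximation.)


Step 1: Drop any zero differences (none here) and take |d_i|.
|d| = [8, 6, 5, 3, 4, 8, 8, 7, 1, 2, 1, 7]
Step 2: Midrank |d_i| (ties get averaged ranks).
ranks: |8|->11, |6|->7, |5|->6, |3|->4, |4|->5, |8|->11, |8|->11, |7|->8.5, |1|->1.5, |2|->3, |1|->1.5, |7|->8.5
Step 3: Attach original signs; sum ranks with positive sign and with negative sign.
W+ = 11 + 7 + 6 + 11 + 11 + 8.5 + 1.5 + 3 + 1.5 = 60.5
W- = 4 + 5 + 8.5 = 17.5
(Check: W+ + W- = 78 should equal n(n+1)/2 = 78.)
Step 4: Test statistic W = min(W+, W-) = 17.5.
Step 5: Ties in |d|, so use the tie-corrected normal approximation.
        E[W] = n(n+1)/4 = 12*13/4 = 39.
        Tie groups: |d|=1 (t=2), |d|=7 (t=2), |d|=8 (t=3); sum(t^3 - t) = 36.
        Var[W] = n(n+1)(2n+1)/24 - sum(t^3-t)/48 = 3900/24 - 36/48 = 161.75.
        z = (W - E[W]) / sqrt(Var[W]) = (17.5 - 39) / 12.7181 = -1.6905.
        Two-sided p = 2*Phi(z) = 0.090931.
Step 6: alpha = 0.1. reject H0.

W+ = 60.5, W- = 17.5, W = min = 17.5, p = 0.090931, reject H0.


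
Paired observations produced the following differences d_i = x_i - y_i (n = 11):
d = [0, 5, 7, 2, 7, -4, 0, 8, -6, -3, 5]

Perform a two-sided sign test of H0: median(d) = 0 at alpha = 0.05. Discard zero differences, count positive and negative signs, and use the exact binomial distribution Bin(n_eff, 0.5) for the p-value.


Step 1: Discard zero differences. Original n = 11; n_eff = number of nonzero differences = 9.
Nonzero differences (with sign): +5, +7, +2, +7, -4, +8, -6, -3, +5
Step 2: Count signs: positive = 6, negative = 3.
Step 3: Under H0: P(positive) = 0.5, so the number of positives S ~ Bin(9, 0.5).
Step 4: Two-sided exact p-value = sum of Bin(9,0.5) probabilities at or below the observed probability = 0.507812.
Step 5: alpha = 0.05. fail to reject H0.

n_eff = 9, pos = 6, neg = 3, p = 0.507812, fail to reject H0.


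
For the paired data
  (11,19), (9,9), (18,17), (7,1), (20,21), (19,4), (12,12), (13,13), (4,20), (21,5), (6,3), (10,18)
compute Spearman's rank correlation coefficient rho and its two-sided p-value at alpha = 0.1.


Step 1: Rank x and y separately (midranks; no ties here).
rank(x): 11->6, 9->4, 18->9, 7->3, 20->11, 19->10, 12->7, 13->8, 4->1, 21->12, 6->2, 10->5
rank(y): 19->10, 9->5, 17->8, 1->1, 21->12, 4->3, 12->6, 13->7, 20->11, 5->4, 3->2, 18->9
Step 2: d_i = R_x(i) - R_y(i); compute d_i^2.
  (6-10)^2=16, (4-5)^2=1, (9-8)^2=1, (3-1)^2=4, (11-12)^2=1, (10-3)^2=49, (7-6)^2=1, (8-7)^2=1, (1-11)^2=100, (12-4)^2=64, (2-2)^2=0, (5-9)^2=16
sum(d^2) = 254.
Step 3: rho = 1 - 6*254 / (12*(12^2 - 1)) = 1 - 1524/1716 = 0.111888.
Step 4: Under H0, t = rho * sqrt((n-2)/(1-rho^2)) = 0.3561 ~ t(10).
Step 5: Two-sided p-value from the t-distribution with 10 df = 0.729195.
Step 6: alpha = 0.1. fail to reject H0.

rho = 0.1119, p = 0.729195, fail to reject H0 at alpha = 0.1.


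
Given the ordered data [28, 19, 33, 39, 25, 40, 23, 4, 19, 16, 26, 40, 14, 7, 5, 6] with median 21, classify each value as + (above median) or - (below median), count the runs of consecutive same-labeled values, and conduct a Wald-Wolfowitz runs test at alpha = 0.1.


Step 1: Compute median = 21; label A = above, B = below.
Labels in order: ABAAAAABBBAABBBB  (n_A = 8, n_B = 8)
Step 2: Count runs R = 6.
Step 3: Under H0 (random ordering), E[R] = 2*n_A*n_B/(n_A+n_B) + 1 = 2*8*8/16 + 1 = 9.0000.
        Var[R] = 2*n_A*n_B*(2*n_A*n_B - n_A - n_B) / ((n_A+n_B)^2 * (n_A+n_B-1)) = 14336/3840 = 3.7333.
        SD[R] = 1.9322.
Step 4: Continuity-corrected z = (R + 0.5 - E[R]) / SD[R] = (6 + 0.5 - 9.0000) / 1.9322 = -1.2939.
Step 5: Two-sided p-value via normal approximation = 2*(1 - Phi(|z|)) = 0.195709.
Step 6: alpha = 0.1. fail to reject H0.

R = 6, z = -1.2939, p = 0.195709, fail to reject H0.


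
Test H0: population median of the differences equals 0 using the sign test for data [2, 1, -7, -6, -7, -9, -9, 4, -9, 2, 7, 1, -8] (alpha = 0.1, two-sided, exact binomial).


Step 1: Discard zero differences. Original n = 13; n_eff = number of nonzero differences = 13.
Nonzero differences (with sign): +2, +1, -7, -6, -7, -9, -9, +4, -9, +2, +7, +1, -8
Step 2: Count signs: positive = 6, negative = 7.
Step 3: Under H0: P(positive) = 0.5, so the number of positives S ~ Bin(13, 0.5).
Step 4: Two-sided exact p-value = sum of Bin(13,0.5) probabilities at or below the observed probability = 1.000000.
Step 5: alpha = 0.1. fail to reject H0.

n_eff = 13, pos = 6, neg = 7, p = 1.000000, fail to reject H0.


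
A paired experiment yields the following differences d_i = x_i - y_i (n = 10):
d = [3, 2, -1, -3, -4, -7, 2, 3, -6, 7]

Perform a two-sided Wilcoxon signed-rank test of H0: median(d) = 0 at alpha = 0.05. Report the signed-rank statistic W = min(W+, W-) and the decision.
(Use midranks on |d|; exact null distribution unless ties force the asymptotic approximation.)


Step 1: Drop any zero differences (none here) and take |d_i|.
|d| = [3, 2, 1, 3, 4, 7, 2, 3, 6, 7]
Step 2: Midrank |d_i| (ties get averaged ranks).
ranks: |3|->5, |2|->2.5, |1|->1, |3|->5, |4|->7, |7|->9.5, |2|->2.5, |3|->5, |6|->8, |7|->9.5
Step 3: Attach original signs; sum ranks with positive sign and with negative sign.
W+ = 5 + 2.5 + 2.5 + 5 + 9.5 = 24.5
W- = 1 + 5 + 7 + 9.5 + 8 = 30.5
(Check: W+ + W- = 55 should equal n(n+1)/2 = 55.)
Step 4: Test statistic W = min(W+, W-) = 24.5.
Step 5: Ties in |d|, so use the tie-corrected normal approximation.
        E[W] = n(n+1)/4 = 10*11/4 = 27.5.
        Tie groups: |d|=2 (t=2), |d|=3 (t=3), |d|=7 (t=2); sum(t^3 - t) = 36.
        Var[W] = n(n+1)(2n+1)/24 - sum(t^3-t)/48 = 2310/24 - 36/48 = 95.5.
        z = (W - E[W]) / sqrt(Var[W]) = (24.5 - 27.5) / 9.7724 = -0.3070.
        Two-sided p = 2*Phi(z) = 0.758853.
Step 6: alpha = 0.05. fail to reject H0.

W+ = 24.5, W- = 30.5, W = min = 24.5, p = 0.758853, fail to reject H0.


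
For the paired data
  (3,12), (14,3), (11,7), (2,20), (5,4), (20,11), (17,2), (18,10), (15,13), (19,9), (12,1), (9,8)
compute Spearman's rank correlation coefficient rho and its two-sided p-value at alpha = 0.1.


Step 1: Rank x and y separately (midranks; no ties here).
rank(x): 3->2, 14->7, 11->5, 2->1, 5->3, 20->12, 17->9, 18->10, 15->8, 19->11, 12->6, 9->4
rank(y): 12->10, 3->3, 7->5, 20->12, 4->4, 11->9, 2->2, 10->8, 13->11, 9->7, 1->1, 8->6
Step 2: d_i = R_x(i) - R_y(i); compute d_i^2.
  (2-10)^2=64, (7-3)^2=16, (5-5)^2=0, (1-12)^2=121, (3-4)^2=1, (12-9)^2=9, (9-2)^2=49, (10-8)^2=4, (8-11)^2=9, (11-7)^2=16, (6-1)^2=25, (4-6)^2=4
sum(d^2) = 318.
Step 3: rho = 1 - 6*318 / (12*(12^2 - 1)) = 1 - 1908/1716 = -0.111888.
Step 4: Under H0, t = rho * sqrt((n-2)/(1-rho^2)) = -0.3561 ~ t(10).
Step 5: Two-sided p-value from the t-distribution with 10 df = 0.729195.
Step 6: alpha = 0.1. fail to reject H0.

rho = -0.1119, p = 0.729195, fail to reject H0 at alpha = 0.1.


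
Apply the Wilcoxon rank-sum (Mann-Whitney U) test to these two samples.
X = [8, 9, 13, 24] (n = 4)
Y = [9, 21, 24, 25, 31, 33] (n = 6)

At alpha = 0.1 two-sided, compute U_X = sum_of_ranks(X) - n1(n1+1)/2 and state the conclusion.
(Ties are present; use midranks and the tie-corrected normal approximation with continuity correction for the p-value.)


Step 1: Combine and sort all 10 observations; assign midranks.
sorted (value, group): (8,X), (9,X), (9,Y), (13,X), (21,Y), (24,X), (24,Y), (25,Y), (31,Y), (33,Y)
ranks: 8->1, 9->2.5, 9->2.5, 13->4, 21->5, 24->6.5, 24->6.5, 25->8, 31->9, 33->10
Step 2: Rank sum for X: R1 = 1 + 2.5 + 4 + 6.5 = 14.
Step 3: U_X = R1 - n1(n1+1)/2 = 14 - 4*5/2 = 14 - 10 = 4.
       U_Y = n1*n2 - U_X = 24 - 4 = 20.
Step 4: Ties are present, so use the tie-corrected normal approximation (with continuity correction) for the p-value.
Step 5: p-value = 0.107663; compare to alpha = 0.1. fail to reject H0.

U_X = 4, p = 0.107663, fail to reject H0 at alpha = 0.1.


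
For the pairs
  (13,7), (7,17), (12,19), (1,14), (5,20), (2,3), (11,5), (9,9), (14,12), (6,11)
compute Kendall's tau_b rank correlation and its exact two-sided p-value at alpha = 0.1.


Step 1: Enumerate the 45 unordered pairs (i,j) with i<j and classify each by sign(x_j-x_i) * sign(y_j-y_i).
  (1,2):dx=-6,dy=+10->D; (1,3):dx=-1,dy=+12->D; (1,4):dx=-12,dy=+7->D; (1,5):dx=-8,dy=+13->D
  (1,6):dx=-11,dy=-4->C; (1,7):dx=-2,dy=-2->C; (1,8):dx=-4,dy=+2->D; (1,9):dx=+1,dy=+5->C
  (1,10):dx=-7,dy=+4->D; (2,3):dx=+5,dy=+2->C; (2,4):dx=-6,dy=-3->C; (2,5):dx=-2,dy=+3->D
  (2,6):dx=-5,dy=-14->C; (2,7):dx=+4,dy=-12->D; (2,8):dx=+2,dy=-8->D; (2,9):dx=+7,dy=-5->D
  (2,10):dx=-1,dy=-6->C; (3,4):dx=-11,dy=-5->C; (3,5):dx=-7,dy=+1->D; (3,6):dx=-10,dy=-16->C
  (3,7):dx=-1,dy=-14->C; (3,8):dx=-3,dy=-10->C; (3,9):dx=+2,dy=-7->D; (3,10):dx=-6,dy=-8->C
  (4,5):dx=+4,dy=+6->C; (4,6):dx=+1,dy=-11->D; (4,7):dx=+10,dy=-9->D; (4,8):dx=+8,dy=-5->D
  (4,9):dx=+13,dy=-2->D; (4,10):dx=+5,dy=-3->D; (5,6):dx=-3,dy=-17->C; (5,7):dx=+6,dy=-15->D
  (5,8):dx=+4,dy=-11->D; (5,9):dx=+9,dy=-8->D; (5,10):dx=+1,dy=-9->D; (6,7):dx=+9,dy=+2->C
  (6,8):dx=+7,dy=+6->C; (6,9):dx=+12,dy=+9->C; (6,10):dx=+4,dy=+8->C; (7,8):dx=-2,dy=+4->D
  (7,9):dx=+3,dy=+7->C; (7,10):dx=-5,dy=+6->D; (8,9):dx=+5,dy=+3->C; (8,10):dx=-3,dy=+2->D
  (9,10):dx=-8,dy=-1->C
Step 2: C = 21, D = 24, total pairs = 45.
Step 3: tau = (C - D)/(n(n-1)/2) = (21 - 24)/45 = -0.066667.
Step 4: Exact two-sided p-value (enumerate n! = 3628800 permutations of y under H0): p = 0.861801.
Step 5: alpha = 0.1. fail to reject H0.

tau_b = -0.0667 (C=21, D=24), p = 0.861801, fail to reject H0.


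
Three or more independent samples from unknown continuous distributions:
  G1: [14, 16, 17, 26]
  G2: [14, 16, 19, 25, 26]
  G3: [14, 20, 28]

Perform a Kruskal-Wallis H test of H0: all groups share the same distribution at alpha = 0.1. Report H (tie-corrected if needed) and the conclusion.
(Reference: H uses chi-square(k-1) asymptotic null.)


Step 1: Combine all N = 12 observations and assign midranks.
sorted (value, group, rank): (14,G1,2), (14,G2,2), (14,G3,2), (16,G1,4.5), (16,G2,4.5), (17,G1,6), (19,G2,7), (20,G3,8), (25,G2,9), (26,G1,10.5), (26,G2,10.5), (28,G3,12)
Step 2: Sum ranks within each group.
R_1 = 23 (n_1 = 4)
R_2 = 33 (n_2 = 5)
R_3 = 22 (n_3 = 3)
Step 3: H = 12/(N(N+1)) * sum(R_i^2/n_i) - 3(N+1)
     = 12/(12*13) * (23^2/4 + 33^2/5 + 22^2/3) - 3*13
     = 0.076923 * 511.383 - 39
     = 0.337179.
Step 4: Ties present; correction factor C = 1 - 36/(12^3 - 12) = 0.979021. Corrected H = 0.337179 / 0.979021 = 0.344405.
Step 5: Under H0, H ~ chi^2(2); p-value = 0.841809.
Step 6: alpha = 0.1. fail to reject H0.

H = 0.3444, df = 2, p = 0.841809, fail to reject H0.


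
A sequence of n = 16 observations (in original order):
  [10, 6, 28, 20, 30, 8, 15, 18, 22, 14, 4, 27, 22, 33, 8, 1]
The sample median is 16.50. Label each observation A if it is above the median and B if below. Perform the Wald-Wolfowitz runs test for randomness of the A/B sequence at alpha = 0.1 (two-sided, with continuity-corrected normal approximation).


Step 1: Compute median = 16.50; label A = above, B = below.
Labels in order: BBAAABBAABBAAABB  (n_A = 8, n_B = 8)
Step 2: Count runs R = 7.
Step 3: Under H0 (random ordering), E[R] = 2*n_A*n_B/(n_A+n_B) + 1 = 2*8*8/16 + 1 = 9.0000.
        Var[R] = 2*n_A*n_B*(2*n_A*n_B - n_A - n_B) / ((n_A+n_B)^2 * (n_A+n_B-1)) = 14336/3840 = 3.7333.
        SD[R] = 1.9322.
Step 4: Continuity-corrected z = (R + 0.5 - E[R]) / SD[R] = (7 + 0.5 - 9.0000) / 1.9322 = -0.7763.
Step 5: Two-sided p-value via normal approximation = 2*(1 - Phi(|z|)) = 0.437558.
Step 6: alpha = 0.1. fail to reject H0.

R = 7, z = -0.7763, p = 0.437558, fail to reject H0.


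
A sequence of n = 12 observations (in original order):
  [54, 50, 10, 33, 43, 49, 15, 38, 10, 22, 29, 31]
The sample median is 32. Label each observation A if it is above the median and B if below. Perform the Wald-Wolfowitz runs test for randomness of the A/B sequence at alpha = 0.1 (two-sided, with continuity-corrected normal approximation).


Step 1: Compute median = 32; label A = above, B = below.
Labels in order: AABAAABABBBB  (n_A = 6, n_B = 6)
Step 2: Count runs R = 6.
Step 3: Under H0 (random ordering), E[R] = 2*n_A*n_B/(n_A+n_B) + 1 = 2*6*6/12 + 1 = 7.0000.
        Var[R] = 2*n_A*n_B*(2*n_A*n_B - n_A - n_B) / ((n_A+n_B)^2 * (n_A+n_B-1)) = 4320/1584 = 2.7273.
        SD[R] = 1.6514.
Step 4: Continuity-corrected z = (R + 0.5 - E[R]) / SD[R] = (6 + 0.5 - 7.0000) / 1.6514 = -0.3028.
Step 5: Two-sided p-value via normal approximation = 2*(1 - Phi(|z|)) = 0.762069.
Step 6: alpha = 0.1. fail to reject H0.

R = 6, z = -0.3028, p = 0.762069, fail to reject H0.


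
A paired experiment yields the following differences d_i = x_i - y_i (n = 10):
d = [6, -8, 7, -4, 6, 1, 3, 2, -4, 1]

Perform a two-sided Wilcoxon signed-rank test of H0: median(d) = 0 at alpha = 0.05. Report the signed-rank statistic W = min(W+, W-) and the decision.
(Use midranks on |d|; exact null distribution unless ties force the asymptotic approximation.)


Step 1: Drop any zero differences (none here) and take |d_i|.
|d| = [6, 8, 7, 4, 6, 1, 3, 2, 4, 1]
Step 2: Midrank |d_i| (ties get averaged ranks).
ranks: |6|->7.5, |8|->10, |7|->9, |4|->5.5, |6|->7.5, |1|->1.5, |3|->4, |2|->3, |4|->5.5, |1|->1.5
Step 3: Attach original signs; sum ranks with positive sign and with negative sign.
W+ = 7.5 + 9 + 7.5 + 1.5 + 4 + 3 + 1.5 = 34
W- = 10 + 5.5 + 5.5 = 21
(Check: W+ + W- = 55 should equal n(n+1)/2 = 55.)
Step 4: Test statistic W = min(W+, W-) = 21.
Step 5: Ties in |d|, so use the tie-corrected normal approximation.
        E[W] = n(n+1)/4 = 10*11/4 = 27.5.
        Tie groups: |d|=1 (t=2), |d|=4 (t=2), |d|=6 (t=2); sum(t^3 - t) = 18.
        Var[W] = n(n+1)(2n+1)/24 - sum(t^3-t)/48 = 2310/24 - 18/48 = 95.875.
        z = (W - E[W]) / sqrt(Var[W]) = (21 - 27.5) / 9.7916 = -0.6638.
        Two-sided p = 2*Phi(z) = 0.506795.
Step 6: alpha = 0.05. fail to reject H0.

W+ = 34, W- = 21, W = min = 21, p = 0.506795, fail to reject H0.


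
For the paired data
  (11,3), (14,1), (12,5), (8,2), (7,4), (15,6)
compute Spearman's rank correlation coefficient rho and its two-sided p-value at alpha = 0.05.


Step 1: Rank x and y separately (midranks; no ties here).
rank(x): 11->3, 14->5, 12->4, 8->2, 7->1, 15->6
rank(y): 3->3, 1->1, 5->5, 2->2, 4->4, 6->6
Step 2: d_i = R_x(i) - R_y(i); compute d_i^2.
  (3-3)^2=0, (5-1)^2=16, (4-5)^2=1, (2-2)^2=0, (1-4)^2=9, (6-6)^2=0
sum(d^2) = 26.
Step 3: rho = 1 - 6*26 / (6*(6^2 - 1)) = 1 - 156/210 = 0.257143.
Step 4: Under H0, t = rho * sqrt((n-2)/(1-rho^2)) = 0.5322 ~ t(4).
Step 5: Two-sided p-value from the t-distribution with 4 df = 0.622787.
Step 6: alpha = 0.05. fail to reject H0.

rho = 0.2571, p = 0.622787, fail to reject H0 at alpha = 0.05.


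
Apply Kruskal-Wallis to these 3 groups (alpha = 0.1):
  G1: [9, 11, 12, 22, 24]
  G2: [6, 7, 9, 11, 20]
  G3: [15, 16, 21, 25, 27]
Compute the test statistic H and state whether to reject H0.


Step 1: Combine all N = 15 observations and assign midranks.
sorted (value, group, rank): (6,G2,1), (7,G2,2), (9,G1,3.5), (9,G2,3.5), (11,G1,5.5), (11,G2,5.5), (12,G1,7), (15,G3,8), (16,G3,9), (20,G2,10), (21,G3,11), (22,G1,12), (24,G1,13), (25,G3,14), (27,G3,15)
Step 2: Sum ranks within each group.
R_1 = 41 (n_1 = 5)
R_2 = 22 (n_2 = 5)
R_3 = 57 (n_3 = 5)
Step 3: H = 12/(N(N+1)) * sum(R_i^2/n_i) - 3(N+1)
     = 12/(15*16) * (41^2/5 + 22^2/5 + 57^2/5) - 3*16
     = 0.050000 * 1082.8 - 48
     = 6.140000.
Step 4: Ties present; correction factor C = 1 - 12/(15^3 - 15) = 0.996429. Corrected H = 6.140000 / 0.996429 = 6.162007.
Step 5: Under H0, H ~ chi^2(2); p-value = 0.045913.
Step 6: alpha = 0.1. reject H0.

H = 6.1620, df = 2, p = 0.045913, reject H0.


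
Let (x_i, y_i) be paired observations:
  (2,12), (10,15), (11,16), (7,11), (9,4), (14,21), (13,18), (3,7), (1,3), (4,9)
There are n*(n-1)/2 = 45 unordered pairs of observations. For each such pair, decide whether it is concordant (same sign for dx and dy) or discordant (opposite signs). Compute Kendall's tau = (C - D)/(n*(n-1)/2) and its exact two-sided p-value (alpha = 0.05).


Step 1: Enumerate the 45 unordered pairs (i,j) with i<j and classify each by sign(x_j-x_i) * sign(y_j-y_i).
  (1,2):dx=+8,dy=+3->C; (1,3):dx=+9,dy=+4->C; (1,4):dx=+5,dy=-1->D; (1,5):dx=+7,dy=-8->D
  (1,6):dx=+12,dy=+9->C; (1,7):dx=+11,dy=+6->C; (1,8):dx=+1,dy=-5->D; (1,9):dx=-1,dy=-9->C
  (1,10):dx=+2,dy=-3->D; (2,3):dx=+1,dy=+1->C; (2,4):dx=-3,dy=-4->C; (2,5):dx=-1,dy=-11->C
  (2,6):dx=+4,dy=+6->C; (2,7):dx=+3,dy=+3->C; (2,8):dx=-7,dy=-8->C; (2,9):dx=-9,dy=-12->C
  (2,10):dx=-6,dy=-6->C; (3,4):dx=-4,dy=-5->C; (3,5):dx=-2,dy=-12->C; (3,6):dx=+3,dy=+5->C
  (3,7):dx=+2,dy=+2->C; (3,8):dx=-8,dy=-9->C; (3,9):dx=-10,dy=-13->C; (3,10):dx=-7,dy=-7->C
  (4,5):dx=+2,dy=-7->D; (4,6):dx=+7,dy=+10->C; (4,7):dx=+6,dy=+7->C; (4,8):dx=-4,dy=-4->C
  (4,9):dx=-6,dy=-8->C; (4,10):dx=-3,dy=-2->C; (5,6):dx=+5,dy=+17->C; (5,7):dx=+4,dy=+14->C
  (5,8):dx=-6,dy=+3->D; (5,9):dx=-8,dy=-1->C; (5,10):dx=-5,dy=+5->D; (6,7):dx=-1,dy=-3->C
  (6,8):dx=-11,dy=-14->C; (6,9):dx=-13,dy=-18->C; (6,10):dx=-10,dy=-12->C; (7,8):dx=-10,dy=-11->C
  (7,9):dx=-12,dy=-15->C; (7,10):dx=-9,dy=-9->C; (8,9):dx=-2,dy=-4->C; (8,10):dx=+1,dy=+2->C
  (9,10):dx=+3,dy=+6->C
Step 2: C = 38, D = 7, total pairs = 45.
Step 3: tau = (C - D)/(n(n-1)/2) = (38 - 7)/45 = 0.688889.
Step 4: Exact two-sided p-value (enumerate n! = 3628800 permutations of y under H0): p = 0.004687.
Step 5: alpha = 0.05. reject H0.

tau_b = 0.6889 (C=38, D=7), p = 0.004687, reject H0.


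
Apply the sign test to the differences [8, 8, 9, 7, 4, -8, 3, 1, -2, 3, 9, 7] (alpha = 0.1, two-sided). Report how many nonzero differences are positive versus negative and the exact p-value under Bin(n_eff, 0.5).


Step 1: Discard zero differences. Original n = 12; n_eff = number of nonzero differences = 12.
Nonzero differences (with sign): +8, +8, +9, +7, +4, -8, +3, +1, -2, +3, +9, +7
Step 2: Count signs: positive = 10, negative = 2.
Step 3: Under H0: P(positive) = 0.5, so the number of positives S ~ Bin(12, 0.5).
Step 4: Two-sided exact p-value = sum of Bin(12,0.5) probabilities at or below the observed probability = 0.038574.
Step 5: alpha = 0.1. reject H0.

n_eff = 12, pos = 10, neg = 2, p = 0.038574, reject H0.


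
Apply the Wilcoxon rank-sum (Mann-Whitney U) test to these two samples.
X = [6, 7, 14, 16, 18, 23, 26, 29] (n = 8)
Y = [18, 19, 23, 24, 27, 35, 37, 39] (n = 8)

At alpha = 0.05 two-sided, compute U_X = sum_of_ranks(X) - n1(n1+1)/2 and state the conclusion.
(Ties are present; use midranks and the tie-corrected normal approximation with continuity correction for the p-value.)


Step 1: Combine and sort all 16 observations; assign midranks.
sorted (value, group): (6,X), (7,X), (14,X), (16,X), (18,X), (18,Y), (19,Y), (23,X), (23,Y), (24,Y), (26,X), (27,Y), (29,X), (35,Y), (37,Y), (39,Y)
ranks: 6->1, 7->2, 14->3, 16->4, 18->5.5, 18->5.5, 19->7, 23->8.5, 23->8.5, 24->10, 26->11, 27->12, 29->13, 35->14, 37->15, 39->16
Step 2: Rank sum for X: R1 = 1 + 2 + 3 + 4 + 5.5 + 8.5 + 11 + 13 = 48.
Step 3: U_X = R1 - n1(n1+1)/2 = 48 - 8*9/2 = 48 - 36 = 12.
       U_Y = n1*n2 - U_X = 64 - 12 = 52.
Step 4: Ties are present, so use the tie-corrected normal approximation (with continuity correction) for the p-value.
Step 5: p-value = 0.040274; compare to alpha = 0.05. reject H0.

U_X = 12, p = 0.040274, reject H0 at alpha = 0.05.


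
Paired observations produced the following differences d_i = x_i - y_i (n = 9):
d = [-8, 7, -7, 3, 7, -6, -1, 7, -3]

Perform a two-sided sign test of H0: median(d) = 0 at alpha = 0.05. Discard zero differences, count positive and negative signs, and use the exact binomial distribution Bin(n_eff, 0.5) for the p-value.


Step 1: Discard zero differences. Original n = 9; n_eff = number of nonzero differences = 9.
Nonzero differences (with sign): -8, +7, -7, +3, +7, -6, -1, +7, -3
Step 2: Count signs: positive = 4, negative = 5.
Step 3: Under H0: P(positive) = 0.5, so the number of positives S ~ Bin(9, 0.5).
Step 4: Two-sided exact p-value = sum of Bin(9,0.5) probabilities at or below the observed probability = 1.000000.
Step 5: alpha = 0.05. fail to reject H0.

n_eff = 9, pos = 4, neg = 5, p = 1.000000, fail to reject H0.


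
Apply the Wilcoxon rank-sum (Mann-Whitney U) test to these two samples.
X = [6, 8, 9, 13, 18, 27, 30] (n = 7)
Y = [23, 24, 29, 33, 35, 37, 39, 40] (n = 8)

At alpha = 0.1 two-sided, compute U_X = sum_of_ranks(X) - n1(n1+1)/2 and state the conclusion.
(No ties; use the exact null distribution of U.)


Step 1: Combine and sort all 15 observations; assign midranks.
sorted (value, group): (6,X), (8,X), (9,X), (13,X), (18,X), (23,Y), (24,Y), (27,X), (29,Y), (30,X), (33,Y), (35,Y), (37,Y), (39,Y), (40,Y)
ranks: 6->1, 8->2, 9->3, 13->4, 18->5, 23->6, 24->7, 27->8, 29->9, 30->10, 33->11, 35->12, 37->13, 39->14, 40->15
Step 2: Rank sum for X: R1 = 1 + 2 + 3 + 4 + 5 + 8 + 10 = 33.
Step 3: U_X = R1 - n1(n1+1)/2 = 33 - 7*8/2 = 33 - 28 = 5.
       U_Y = n1*n2 - U_X = 56 - 5 = 51.
Step 4: No ties, so the exact null distribution of U (based on enumerating the C(15,7) = 6435 equally likely rank assignments) gives the two-sided p-value.
Step 5: p-value = 0.005905; compare to alpha = 0.1. reject H0.

U_X = 5, p = 0.005905, reject H0 at alpha = 0.1.


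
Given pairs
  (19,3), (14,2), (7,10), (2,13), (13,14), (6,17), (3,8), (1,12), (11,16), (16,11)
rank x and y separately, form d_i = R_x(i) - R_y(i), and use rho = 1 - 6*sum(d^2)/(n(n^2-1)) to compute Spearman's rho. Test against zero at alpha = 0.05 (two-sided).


Step 1: Rank x and y separately (midranks; no ties here).
rank(x): 19->10, 14->8, 7->5, 2->2, 13->7, 6->4, 3->3, 1->1, 11->6, 16->9
rank(y): 3->2, 2->1, 10->4, 13->7, 14->8, 17->10, 8->3, 12->6, 16->9, 11->5
Step 2: d_i = R_x(i) - R_y(i); compute d_i^2.
  (10-2)^2=64, (8-1)^2=49, (5-4)^2=1, (2-7)^2=25, (7-8)^2=1, (4-10)^2=36, (3-3)^2=0, (1-6)^2=25, (6-9)^2=9, (9-5)^2=16
sum(d^2) = 226.
Step 3: rho = 1 - 6*226 / (10*(10^2 - 1)) = 1 - 1356/990 = -0.369697.
Step 4: Under H0, t = rho * sqrt((n-2)/(1-rho^2)) = -1.1254 ~ t(8).
Step 5: Two-sided p-value from the t-distribution with 8 df = 0.293050.
Step 6: alpha = 0.05. fail to reject H0.

rho = -0.3697, p = 0.293050, fail to reject H0 at alpha = 0.05.


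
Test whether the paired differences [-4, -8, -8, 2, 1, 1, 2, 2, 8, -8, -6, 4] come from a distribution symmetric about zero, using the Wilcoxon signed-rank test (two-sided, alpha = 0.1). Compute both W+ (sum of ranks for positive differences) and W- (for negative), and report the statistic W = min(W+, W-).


Step 1: Drop any zero differences (none here) and take |d_i|.
|d| = [4, 8, 8, 2, 1, 1, 2, 2, 8, 8, 6, 4]
Step 2: Midrank |d_i| (ties get averaged ranks).
ranks: |4|->6.5, |8|->10.5, |8|->10.5, |2|->4, |1|->1.5, |1|->1.5, |2|->4, |2|->4, |8|->10.5, |8|->10.5, |6|->8, |4|->6.5
Step 3: Attach original signs; sum ranks with positive sign and with negative sign.
W+ = 4 + 1.5 + 1.5 + 4 + 4 + 10.5 + 6.5 = 32
W- = 6.5 + 10.5 + 10.5 + 10.5 + 8 = 46
(Check: W+ + W- = 78 should equal n(n+1)/2 = 78.)
Step 4: Test statistic W = min(W+, W-) = 32.
Step 5: Ties in |d|, so use the tie-corrected normal approximation.
        E[W] = n(n+1)/4 = 12*13/4 = 39.
        Tie groups: |d|=1 (t=2), |d|=2 (t=3), |d|=4 (t=2), |d|=8 (t=4); sum(t^3 - t) = 96.
        Var[W] = n(n+1)(2n+1)/24 - sum(t^3-t)/48 = 3900/24 - 96/48 = 160.5.
        z = (W - E[W]) / sqrt(Var[W]) = (32 - 39) / 12.6689 = -0.5525.
        Two-sided p = 2*Phi(z) = 0.580581.
Step 6: alpha = 0.1. fail to reject H0.

W+ = 32, W- = 46, W = min = 32, p = 0.580581, fail to reject H0.


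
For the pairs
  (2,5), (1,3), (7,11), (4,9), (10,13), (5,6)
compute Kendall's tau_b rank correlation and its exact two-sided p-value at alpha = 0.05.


Step 1: Enumerate the 15 unordered pairs (i,j) with i<j and classify each by sign(x_j-x_i) * sign(y_j-y_i).
  (1,2):dx=-1,dy=-2->C; (1,3):dx=+5,dy=+6->C; (1,4):dx=+2,dy=+4->C; (1,5):dx=+8,dy=+8->C
  (1,6):dx=+3,dy=+1->C; (2,3):dx=+6,dy=+8->C; (2,4):dx=+3,dy=+6->C; (2,5):dx=+9,dy=+10->C
  (2,6):dx=+4,dy=+3->C; (3,4):dx=-3,dy=-2->C; (3,5):dx=+3,dy=+2->C; (3,6):dx=-2,dy=-5->C
  (4,5):dx=+6,dy=+4->C; (4,6):dx=+1,dy=-3->D; (5,6):dx=-5,dy=-7->C
Step 2: C = 14, D = 1, total pairs = 15.
Step 3: tau = (C - D)/(n(n-1)/2) = (14 - 1)/15 = 0.866667.
Step 4: Exact two-sided p-value (enumerate n! = 720 permutations of y under H0): p = 0.016667.
Step 5: alpha = 0.05. reject H0.

tau_b = 0.8667 (C=14, D=1), p = 0.016667, reject H0.


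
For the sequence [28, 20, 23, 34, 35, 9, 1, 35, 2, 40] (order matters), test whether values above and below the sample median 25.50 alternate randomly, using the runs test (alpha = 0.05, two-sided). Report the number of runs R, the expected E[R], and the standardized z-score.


Step 1: Compute median = 25.50; label A = above, B = below.
Labels in order: ABBAABBABA  (n_A = 5, n_B = 5)
Step 2: Count runs R = 7.
Step 3: Under H0 (random ordering), E[R] = 2*n_A*n_B/(n_A+n_B) + 1 = 2*5*5/10 + 1 = 6.0000.
        Var[R] = 2*n_A*n_B*(2*n_A*n_B - n_A - n_B) / ((n_A+n_B)^2 * (n_A+n_B-1)) = 2000/900 = 2.2222.
        SD[R] = 1.4907.
Step 4: Continuity-corrected z = (R - 0.5 - E[R]) / SD[R] = (7 - 0.5 - 6.0000) / 1.4907 = 0.3354.
Step 5: Two-sided p-value via normal approximation = 2*(1 - Phi(|z|)) = 0.737316.
Step 6: alpha = 0.05. fail to reject H0.

R = 7, z = 0.3354, p = 0.737316, fail to reject H0.


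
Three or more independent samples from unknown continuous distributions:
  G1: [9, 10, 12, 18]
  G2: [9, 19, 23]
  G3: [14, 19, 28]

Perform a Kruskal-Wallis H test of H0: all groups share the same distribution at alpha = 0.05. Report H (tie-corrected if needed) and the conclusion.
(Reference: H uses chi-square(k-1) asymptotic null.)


Step 1: Combine all N = 10 observations and assign midranks.
sorted (value, group, rank): (9,G1,1.5), (9,G2,1.5), (10,G1,3), (12,G1,4), (14,G3,5), (18,G1,6), (19,G2,7.5), (19,G3,7.5), (23,G2,9), (28,G3,10)
Step 2: Sum ranks within each group.
R_1 = 14.5 (n_1 = 4)
R_2 = 18 (n_2 = 3)
R_3 = 22.5 (n_3 = 3)
Step 3: H = 12/(N(N+1)) * sum(R_i^2/n_i) - 3(N+1)
     = 12/(10*11) * (14.5^2/4 + 18^2/3 + 22.5^2/3) - 3*11
     = 0.109091 * 329.312 - 33
     = 2.925000.
Step 4: Ties present; correction factor C = 1 - 12/(10^3 - 10) = 0.987879. Corrected H = 2.925000 / 0.987879 = 2.960890.
Step 5: Under H0, H ~ chi^2(2); p-value = 0.227536.
Step 6: alpha = 0.05. fail to reject H0.

H = 2.9609, df = 2, p = 0.227536, fail to reject H0.


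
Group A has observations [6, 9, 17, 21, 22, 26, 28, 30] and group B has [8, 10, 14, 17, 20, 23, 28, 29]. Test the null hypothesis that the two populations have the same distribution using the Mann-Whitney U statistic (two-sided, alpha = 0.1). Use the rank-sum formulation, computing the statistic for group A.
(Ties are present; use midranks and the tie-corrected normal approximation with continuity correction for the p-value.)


Step 1: Combine and sort all 16 observations; assign midranks.
sorted (value, group): (6,X), (8,Y), (9,X), (10,Y), (14,Y), (17,X), (17,Y), (20,Y), (21,X), (22,X), (23,Y), (26,X), (28,X), (28,Y), (29,Y), (30,X)
ranks: 6->1, 8->2, 9->3, 10->4, 14->5, 17->6.5, 17->6.5, 20->8, 21->9, 22->10, 23->11, 26->12, 28->13.5, 28->13.5, 29->15, 30->16
Step 2: Rank sum for X: R1 = 1 + 3 + 6.5 + 9 + 10 + 12 + 13.5 + 16 = 71.
Step 3: U_X = R1 - n1(n1+1)/2 = 71 - 8*9/2 = 71 - 36 = 35.
       U_Y = n1*n2 - U_X = 64 - 35 = 29.
Step 4: Ties are present, so use the tie-corrected normal approximation (with continuity correction) for the p-value.
Step 5: p-value = 0.792597; compare to alpha = 0.1. fail to reject H0.

U_X = 35, p = 0.792597, fail to reject H0 at alpha = 0.1.


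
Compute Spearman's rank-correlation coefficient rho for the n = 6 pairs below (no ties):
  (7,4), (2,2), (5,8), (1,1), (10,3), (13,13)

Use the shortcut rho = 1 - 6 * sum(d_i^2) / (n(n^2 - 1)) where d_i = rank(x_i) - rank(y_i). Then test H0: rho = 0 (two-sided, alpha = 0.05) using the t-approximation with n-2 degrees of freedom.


Step 1: Rank x and y separately (midranks; no ties here).
rank(x): 7->4, 2->2, 5->3, 1->1, 10->5, 13->6
rank(y): 4->4, 2->2, 8->5, 1->1, 3->3, 13->6
Step 2: d_i = R_x(i) - R_y(i); compute d_i^2.
  (4-4)^2=0, (2-2)^2=0, (3-5)^2=4, (1-1)^2=0, (5-3)^2=4, (6-6)^2=0
sum(d^2) = 8.
Step 3: rho = 1 - 6*8 / (6*(6^2 - 1)) = 1 - 48/210 = 0.771429.
Step 4: Under H0, t = rho * sqrt((n-2)/(1-rho^2)) = 2.4247 ~ t(4).
Step 5: Two-sided p-value from the t-distribution with 4 df = 0.072397.
Step 6: alpha = 0.05. fail to reject H0.

rho = 0.7714, p = 0.072397, fail to reject H0 at alpha = 0.05.


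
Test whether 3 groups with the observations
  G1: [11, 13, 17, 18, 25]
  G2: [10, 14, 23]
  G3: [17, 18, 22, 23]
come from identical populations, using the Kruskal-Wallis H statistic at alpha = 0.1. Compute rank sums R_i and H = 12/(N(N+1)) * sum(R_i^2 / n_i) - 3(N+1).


Step 1: Combine all N = 12 observations and assign midranks.
sorted (value, group, rank): (10,G2,1), (11,G1,2), (13,G1,3), (14,G2,4), (17,G1,5.5), (17,G3,5.5), (18,G1,7.5), (18,G3,7.5), (22,G3,9), (23,G2,10.5), (23,G3,10.5), (25,G1,12)
Step 2: Sum ranks within each group.
R_1 = 30 (n_1 = 5)
R_2 = 15.5 (n_2 = 3)
R_3 = 32.5 (n_3 = 4)
Step 3: H = 12/(N(N+1)) * sum(R_i^2/n_i) - 3(N+1)
     = 12/(12*13) * (30^2/5 + 15.5^2/3 + 32.5^2/4) - 3*13
     = 0.076923 * 524.146 - 39
     = 1.318910.
Step 4: Ties present; correction factor C = 1 - 18/(12^3 - 12) = 0.989510. Corrected H = 1.318910 / 0.989510 = 1.332892.
Step 5: Under H0, H ~ chi^2(2); p-value = 0.513531.
Step 6: alpha = 0.1. fail to reject H0.

H = 1.3329, df = 2, p = 0.513531, fail to reject H0.
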